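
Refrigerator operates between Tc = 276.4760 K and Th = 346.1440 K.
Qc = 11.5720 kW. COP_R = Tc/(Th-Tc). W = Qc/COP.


COP = 276.4760 / 69.6680 = 3.9685
W = 11.5720 / 3.9685 = 2.9160 kW

COP = 3.9685, W = 2.9160 kW


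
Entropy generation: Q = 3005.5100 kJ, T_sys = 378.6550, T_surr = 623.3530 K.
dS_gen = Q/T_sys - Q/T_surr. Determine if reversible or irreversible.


dS_sys = 3005.5100/378.6550 = 7.9373 kJ/K
dS_surr = -3005.5100/623.3530 = -4.8215 kJ/K
dS_gen = 7.9373 - 4.8215 = 3.1158 kJ/K (irreversible)

dS_gen = 3.1158 kJ/K, irreversible


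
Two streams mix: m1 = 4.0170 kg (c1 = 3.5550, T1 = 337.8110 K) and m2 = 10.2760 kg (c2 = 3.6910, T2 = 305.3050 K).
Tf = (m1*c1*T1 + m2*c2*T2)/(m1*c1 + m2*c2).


num = 16403.9147
den = 52.2092
Tf = 314.1962 K

314.1962 K


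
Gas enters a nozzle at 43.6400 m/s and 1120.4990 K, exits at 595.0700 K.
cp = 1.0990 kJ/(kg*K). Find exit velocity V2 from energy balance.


dT = 525.4290 K
2*cp*1000*dT = 1154892.9420
V1^2 = 1904.4496
V2 = sqrt(1156797.3916) = 1075.5452 m/s

1075.5452 m/s


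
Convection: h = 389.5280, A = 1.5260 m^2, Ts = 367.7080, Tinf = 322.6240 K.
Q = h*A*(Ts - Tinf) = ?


dT = 45.0840 K
Q = 389.5280 * 1.5260 * 45.0840 = 26798.8190 W

26798.8190 W


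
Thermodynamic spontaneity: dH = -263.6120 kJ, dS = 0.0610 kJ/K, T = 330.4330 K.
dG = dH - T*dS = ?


T*dS = 330.4330 * 0.0610 = 20.1564 kJ
dG = -263.6120 - 20.1564 = -283.7684 kJ (spontaneous)

dG = -283.7684 kJ, spontaneous


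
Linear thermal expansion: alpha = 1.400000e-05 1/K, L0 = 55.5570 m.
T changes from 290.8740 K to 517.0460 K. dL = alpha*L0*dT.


dT = 226.1720 K
dL = 1.400000e-05 * 55.5570 * 226.1720 = 0.175916 m
L_final = 55.732916 m

dL = 0.175916 m


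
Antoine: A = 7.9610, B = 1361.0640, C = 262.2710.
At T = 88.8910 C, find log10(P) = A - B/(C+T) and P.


C+T = 351.1620
B/(C+T) = 3.8759
log10(P) = 7.9610 - 3.8759 = 4.0851
P = 10^4.0851 = 12165.0432 mmHg

12165.0432 mmHg


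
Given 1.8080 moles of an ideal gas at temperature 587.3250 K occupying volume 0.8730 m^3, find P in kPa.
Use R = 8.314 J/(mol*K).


P = nRT/V = 1.8080 * 8.314 * 587.3250 / 0.8730
= 8828.5003 / 0.8730 = 10112.8296 Pa = 10.1128 kPa

10.1128 kPa


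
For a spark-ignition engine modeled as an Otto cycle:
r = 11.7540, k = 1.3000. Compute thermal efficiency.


r^(k-1) = 2.0944
eta = 1 - 1/2.0944 = 0.5225 = 52.2532%

52.2532%


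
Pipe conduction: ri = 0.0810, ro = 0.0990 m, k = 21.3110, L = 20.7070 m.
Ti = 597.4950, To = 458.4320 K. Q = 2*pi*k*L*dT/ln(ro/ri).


dT = 139.0630 K
ln(ro/ri) = 0.2007
Q = 2*pi*21.3110*20.7070*139.0630 / 0.2007 = 1921447.4851 W

1921447.4851 W


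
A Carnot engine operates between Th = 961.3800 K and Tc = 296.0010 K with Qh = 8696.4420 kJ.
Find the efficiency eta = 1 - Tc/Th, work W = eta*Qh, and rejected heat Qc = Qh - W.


eta = 1 - 296.0010/961.3800 = 0.6921
W = 0.6921 * 8696.4420 = 6018.8790 kJ
Qc = 8696.4420 - 6018.8790 = 2677.5630 kJ

eta = 69.2108%, W = 6018.8790 kJ, Qc = 2677.5630 kJ


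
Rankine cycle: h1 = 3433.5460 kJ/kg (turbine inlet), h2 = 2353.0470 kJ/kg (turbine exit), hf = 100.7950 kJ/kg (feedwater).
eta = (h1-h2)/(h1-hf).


W = 1080.4990 kJ/kg
Q_in = 3332.7510 kJ/kg
eta = 0.3242 = 32.4206%

eta = 32.4206%


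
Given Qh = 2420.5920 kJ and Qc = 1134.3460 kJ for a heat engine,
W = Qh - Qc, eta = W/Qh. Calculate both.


W = 2420.5920 - 1134.3460 = 1286.2460 kJ
eta = 1286.2460 / 2420.5920 = 0.5314 = 53.1377%

W = 1286.2460 kJ, eta = 53.1377%


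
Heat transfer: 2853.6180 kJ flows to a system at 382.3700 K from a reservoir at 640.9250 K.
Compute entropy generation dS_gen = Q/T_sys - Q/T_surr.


dS_sys = 2853.6180/382.3700 = 7.4630 kJ/K
dS_surr = -2853.6180/640.9250 = -4.4523 kJ/K
dS_gen = 7.4630 - 4.4523 = 3.0106 kJ/K (irreversible)

dS_gen = 3.0106 kJ/K, irreversible


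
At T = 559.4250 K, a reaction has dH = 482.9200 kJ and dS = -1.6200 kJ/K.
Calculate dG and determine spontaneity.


T*dS = 559.4250 * -1.6200 = -906.2685 kJ
dG = 482.9200 + 906.2685 = 1389.1885 kJ (non-spontaneous)

dG = 1389.1885 kJ, non-spontaneous


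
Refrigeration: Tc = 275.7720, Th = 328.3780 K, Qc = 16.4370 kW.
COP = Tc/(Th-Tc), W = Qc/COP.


COP = 275.7720 / 52.6060 = 5.2422
W = 16.4370 / 5.2422 = 3.1355 kW

COP = 5.2422, W = 3.1355 kW


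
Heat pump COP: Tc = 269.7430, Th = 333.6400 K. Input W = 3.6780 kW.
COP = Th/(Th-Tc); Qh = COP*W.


COP = 333.6400 / 63.8970 = 5.2215
Qh = 5.2215 * 3.6780 = 19.2048 kW

COP = 5.2215, Qh = 19.2048 kW


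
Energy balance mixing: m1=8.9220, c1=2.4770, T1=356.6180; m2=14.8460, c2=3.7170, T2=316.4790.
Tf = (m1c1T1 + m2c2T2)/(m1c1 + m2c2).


num = 25345.3127
den = 77.2824
Tf = 327.9572 K

327.9572 K


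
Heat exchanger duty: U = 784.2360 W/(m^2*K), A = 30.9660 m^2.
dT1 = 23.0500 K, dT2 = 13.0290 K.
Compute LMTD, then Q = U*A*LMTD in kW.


LMTD = 17.5657 K
Q = 784.2360 * 30.9660 * 17.5657 = 426575.9195 W = 426.5759 kW

426.5759 kW


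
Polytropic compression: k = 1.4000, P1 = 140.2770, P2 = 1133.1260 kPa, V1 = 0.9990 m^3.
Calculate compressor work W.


(k-1)/k = 0.2857
(P2/P1)^exp = 1.8165
W = 3.5000 * 140.2770 * 0.9990 * (1.8165 - 1) = 400.4569 kJ

400.4569 kJ


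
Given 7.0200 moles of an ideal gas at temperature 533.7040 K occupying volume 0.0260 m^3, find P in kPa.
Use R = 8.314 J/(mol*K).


P = nRT/V = 7.0200 * 8.314 * 533.7040 / 0.0260
= 31149.2497 / 0.0260 = 1198048.0651 Pa = 1198.0481 kPa

1198.0481 kPa


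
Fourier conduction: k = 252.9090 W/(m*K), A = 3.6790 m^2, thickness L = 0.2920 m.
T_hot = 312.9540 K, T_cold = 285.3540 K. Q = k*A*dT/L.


dT = 27.6000 K
Q = 252.9090 * 3.6790 * 27.6000 / 0.2920 = 87946.8528 W

87946.8528 W


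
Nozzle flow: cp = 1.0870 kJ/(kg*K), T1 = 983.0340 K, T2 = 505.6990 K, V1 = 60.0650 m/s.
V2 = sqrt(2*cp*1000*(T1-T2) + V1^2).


dT = 477.3350 K
2*cp*1000*dT = 1037726.2900
V1^2 = 3607.8042
V2 = sqrt(1041334.0942) = 1020.4578 m/s

1020.4578 m/s


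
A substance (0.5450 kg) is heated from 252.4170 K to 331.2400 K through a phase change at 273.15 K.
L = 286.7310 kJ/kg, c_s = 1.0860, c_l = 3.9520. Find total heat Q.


Q1 (sensible, solid) = 0.5450 * 1.0860 * 20.7330 = 12.2712 kJ
Q2 (latent) = 0.5450 * 286.7310 = 156.2684 kJ
Q3 (sensible, liquid) = 0.5450 * 3.9520 * 58.0900 = 125.1166 kJ
Q_total = 293.6562 kJ

293.6562 kJ


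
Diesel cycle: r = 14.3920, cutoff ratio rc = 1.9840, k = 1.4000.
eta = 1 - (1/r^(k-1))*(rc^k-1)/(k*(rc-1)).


r^(k-1) = 2.9057
rc^k = 2.6095
eta = 0.5979 = 59.7912%

59.7912%


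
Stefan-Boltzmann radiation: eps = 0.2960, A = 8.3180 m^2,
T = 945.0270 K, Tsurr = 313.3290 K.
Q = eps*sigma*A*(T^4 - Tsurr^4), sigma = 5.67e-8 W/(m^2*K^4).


T^4 = 7.9758e+11
Tsurr^4 = 9.6383e+09
Q = 0.2960 * 5.67e-8 * 8.3180 * 7.8795e+11 = 109999.4190 W

109999.4190 W


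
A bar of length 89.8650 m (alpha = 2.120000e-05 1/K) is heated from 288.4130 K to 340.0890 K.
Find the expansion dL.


dT = 51.6760 K
dL = 2.120000e-05 * 89.8650 * 51.6760 = 0.098450 m
L_final = 89.963450 m

dL = 0.098450 m


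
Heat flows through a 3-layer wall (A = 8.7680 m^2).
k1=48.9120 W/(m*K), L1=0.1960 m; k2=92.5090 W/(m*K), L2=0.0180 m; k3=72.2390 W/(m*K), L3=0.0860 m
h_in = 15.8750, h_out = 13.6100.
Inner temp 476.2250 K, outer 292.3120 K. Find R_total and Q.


R_conv_in = 1/(15.8750*8.7680) = 0.0072
R_1 = 0.1960/(48.9120*8.7680) = 0.0005
R_2 = 0.0180/(92.5090*8.7680) = 2.2192e-05
R_3 = 0.0860/(72.2390*8.7680) = 0.0001
R_conv_out = 1/(13.6100*8.7680) = 0.0084
R_total = 0.0162 K/W
Q = 183.9130 / 0.0162 = 11367.2052 W

R_total = 0.0162 K/W, Q = 11367.2052 W


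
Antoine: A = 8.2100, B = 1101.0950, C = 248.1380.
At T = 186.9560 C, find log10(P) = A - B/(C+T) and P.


C+T = 435.0940
B/(C+T) = 2.5307
log10(P) = 8.2100 - 2.5307 = 5.6793
P = 10^5.6793 = 477852.6421 mmHg

477852.6421 mmHg


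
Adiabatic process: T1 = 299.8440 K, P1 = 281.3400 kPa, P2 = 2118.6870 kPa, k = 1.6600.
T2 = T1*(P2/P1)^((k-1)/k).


(k-1)/k = 0.3976
(P2/P1)^exp = 2.2316
T2 = 299.8440 * 2.2316 = 669.1394 K

669.1394 K


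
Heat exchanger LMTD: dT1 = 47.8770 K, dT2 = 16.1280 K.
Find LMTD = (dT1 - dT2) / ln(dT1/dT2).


dT1/dT2 = 2.9686
ln(dT1/dT2) = 1.0881
LMTD = 31.7490 / 1.0881 = 29.1790 K

29.1790 K


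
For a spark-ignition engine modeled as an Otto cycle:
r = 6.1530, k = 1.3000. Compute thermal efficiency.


r^(k-1) = 1.7247
eta = 1 - 1/1.7247 = 0.4202 = 42.0206%

42.0206%


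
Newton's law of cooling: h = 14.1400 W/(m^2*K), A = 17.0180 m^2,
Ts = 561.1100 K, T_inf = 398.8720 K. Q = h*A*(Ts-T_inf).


dT = 162.2380 K
Q = 14.1400 * 17.0180 * 162.2380 = 39040.0633 W

39040.0633 W


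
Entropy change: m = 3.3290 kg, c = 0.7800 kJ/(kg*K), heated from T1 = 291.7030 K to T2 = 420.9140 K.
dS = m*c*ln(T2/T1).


T2/T1 = 1.4430
ln(T2/T1) = 0.3667
dS = 3.3290 * 0.7800 * 0.3667 = 0.9522 kJ/K

0.9522 kJ/K


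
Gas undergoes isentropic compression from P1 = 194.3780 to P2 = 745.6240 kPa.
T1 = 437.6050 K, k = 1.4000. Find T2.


(k-1)/k = 0.2857
(P2/P1)^exp = 1.4683
T2 = 437.6050 * 1.4683 = 642.5443 K

642.5443 K


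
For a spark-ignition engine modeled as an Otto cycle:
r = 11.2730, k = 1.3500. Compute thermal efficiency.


r^(k-1) = 2.3346
eta = 1 - 1/2.3346 = 0.5717 = 57.1662%

57.1662%


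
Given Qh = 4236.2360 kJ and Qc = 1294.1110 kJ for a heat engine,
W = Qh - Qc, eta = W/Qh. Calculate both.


W = 4236.2360 - 1294.1110 = 2942.1250 kJ
eta = 2942.1250 / 4236.2360 = 0.6945 = 69.4514%

W = 2942.1250 kJ, eta = 69.4514%


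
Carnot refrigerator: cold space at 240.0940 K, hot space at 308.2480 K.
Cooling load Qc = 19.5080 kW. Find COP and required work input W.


COP = 240.0940 / 68.1540 = 3.5228
W = 19.5080 / 3.5228 = 5.5376 kW

COP = 3.5228, W = 5.5376 kW


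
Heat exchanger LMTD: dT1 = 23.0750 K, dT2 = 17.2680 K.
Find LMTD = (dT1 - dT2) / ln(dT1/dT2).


dT1/dT2 = 1.3363
ln(dT1/dT2) = 0.2899
LMTD = 5.8070 / 0.2899 = 20.0314 K

20.0314 K


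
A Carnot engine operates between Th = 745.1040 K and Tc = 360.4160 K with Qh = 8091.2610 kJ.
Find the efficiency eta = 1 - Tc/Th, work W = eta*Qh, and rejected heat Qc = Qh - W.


eta = 1 - 360.4160/745.1040 = 0.5163
W = 0.5163 * 8091.2610 = 4177.4182 kJ
Qc = 8091.2610 - 4177.4182 = 3913.8428 kJ

eta = 51.6288%, W = 4177.4182 kJ, Qc = 3913.8428 kJ


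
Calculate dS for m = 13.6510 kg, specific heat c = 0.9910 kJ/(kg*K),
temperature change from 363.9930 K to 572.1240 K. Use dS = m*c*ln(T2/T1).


T2/T1 = 1.5718
ln(T2/T1) = 0.4522
dS = 13.6510 * 0.9910 * 0.4522 = 6.1177 kJ/K

6.1177 kJ/K


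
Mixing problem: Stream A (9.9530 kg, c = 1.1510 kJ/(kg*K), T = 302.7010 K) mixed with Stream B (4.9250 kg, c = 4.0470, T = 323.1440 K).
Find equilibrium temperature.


num = 9908.4499
den = 31.3874
Tf = 315.6826 K

315.6826 K


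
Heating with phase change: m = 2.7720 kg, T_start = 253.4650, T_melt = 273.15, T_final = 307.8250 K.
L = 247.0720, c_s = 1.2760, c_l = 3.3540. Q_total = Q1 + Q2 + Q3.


Q1 (sensible, solid) = 2.7720 * 1.2760 * 19.6850 = 69.6273 kJ
Q2 (latent) = 2.7720 * 247.0720 = 684.8836 kJ
Q3 (sensible, liquid) = 2.7720 * 3.3540 * 34.6750 = 322.3835 kJ
Q_total = 1076.8943 kJ

1076.8943 kJ


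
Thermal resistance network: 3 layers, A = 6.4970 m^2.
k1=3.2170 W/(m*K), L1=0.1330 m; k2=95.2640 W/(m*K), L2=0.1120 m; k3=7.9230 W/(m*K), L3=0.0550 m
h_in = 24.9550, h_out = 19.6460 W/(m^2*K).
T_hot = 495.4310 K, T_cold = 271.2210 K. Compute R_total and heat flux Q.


R_conv_in = 1/(24.9550*6.4970) = 0.0062
R_1 = 0.1330/(3.2170*6.4970) = 0.0064
R_2 = 0.1120/(95.2640*6.4970) = 0.0002
R_3 = 0.0550/(7.9230*6.4970) = 0.0011
R_conv_out = 1/(19.6460*6.4970) = 0.0078
R_total = 0.0216 K/W
Q = 224.2100 / 0.0216 = 10372.8314 W

R_total = 0.0216 K/W, Q = 10372.8314 W


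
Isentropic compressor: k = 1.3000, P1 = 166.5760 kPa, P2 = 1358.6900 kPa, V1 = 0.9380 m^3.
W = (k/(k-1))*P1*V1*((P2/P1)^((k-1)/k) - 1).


(k-1)/k = 0.2308
(P2/P1)^exp = 1.6231
W = 4.3333 * 166.5760 * 0.9380 * (1.6231 - 1) = 421.8929 kJ

421.8929 kJ


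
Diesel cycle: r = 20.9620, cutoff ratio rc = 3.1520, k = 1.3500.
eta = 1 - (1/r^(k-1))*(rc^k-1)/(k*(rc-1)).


r^(k-1) = 2.9007
rc^k = 4.7108
eta = 0.5597 = 55.9662%

55.9662%


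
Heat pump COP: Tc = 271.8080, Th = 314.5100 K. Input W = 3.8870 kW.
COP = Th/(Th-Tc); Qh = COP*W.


COP = 314.5100 / 42.7020 = 7.3652
Qh = 7.3652 * 3.8870 = 28.6286 kW

COP = 7.3652, Qh = 28.6286 kW


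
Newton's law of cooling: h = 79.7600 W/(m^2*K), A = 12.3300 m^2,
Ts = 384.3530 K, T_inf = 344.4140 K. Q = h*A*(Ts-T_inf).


dT = 39.9390 K
Q = 79.7600 * 12.3300 * 39.9390 = 39277.6421 W

39277.6421 W


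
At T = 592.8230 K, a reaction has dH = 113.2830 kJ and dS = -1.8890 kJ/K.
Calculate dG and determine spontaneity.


T*dS = 592.8230 * -1.8890 = -1119.8426 kJ
dG = 113.2830 + 1119.8426 = 1233.1256 kJ (non-spontaneous)

dG = 1233.1256 kJ, non-spontaneous


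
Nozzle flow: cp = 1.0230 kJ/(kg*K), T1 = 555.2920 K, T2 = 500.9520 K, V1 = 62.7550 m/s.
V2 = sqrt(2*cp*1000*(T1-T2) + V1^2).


dT = 54.3400 K
2*cp*1000*dT = 111179.6400
V1^2 = 3938.1900
V2 = sqrt(115117.8300) = 339.2902 m/s

339.2902 m/s


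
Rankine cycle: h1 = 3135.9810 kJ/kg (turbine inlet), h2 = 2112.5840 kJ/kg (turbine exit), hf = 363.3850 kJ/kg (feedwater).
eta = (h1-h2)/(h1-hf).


W = 1023.3970 kJ/kg
Q_in = 2772.5960 kJ/kg
eta = 0.3691 = 36.9111%

eta = 36.9111%


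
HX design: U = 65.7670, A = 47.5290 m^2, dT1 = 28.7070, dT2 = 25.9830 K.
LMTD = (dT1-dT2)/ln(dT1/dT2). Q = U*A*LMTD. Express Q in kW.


LMTD = 27.3224 K
Q = 65.7670 * 47.5290 * 27.3224 = 85405.3568 W = 85.4054 kW

85.4054 kW


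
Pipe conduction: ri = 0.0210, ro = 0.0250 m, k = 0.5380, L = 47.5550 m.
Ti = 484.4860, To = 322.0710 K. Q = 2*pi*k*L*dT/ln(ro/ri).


dT = 162.4150 K
ln(ro/ri) = 0.1744
Q = 2*pi*0.5380*47.5550*162.4150 / 0.1744 = 149745.6026 W

149745.6026 W


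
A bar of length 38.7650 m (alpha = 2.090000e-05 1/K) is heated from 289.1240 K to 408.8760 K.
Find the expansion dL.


dT = 119.7520 K
dL = 2.090000e-05 * 38.7650 * 119.7520 = 0.097022 m
L_final = 38.862022 m

dL = 0.097022 m


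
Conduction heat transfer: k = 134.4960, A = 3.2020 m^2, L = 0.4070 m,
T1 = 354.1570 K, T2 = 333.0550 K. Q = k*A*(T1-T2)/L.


dT = 21.1020 K
Q = 134.4960 * 3.2020 * 21.1020 / 0.4070 = 22328.5183 W

22328.5183 W


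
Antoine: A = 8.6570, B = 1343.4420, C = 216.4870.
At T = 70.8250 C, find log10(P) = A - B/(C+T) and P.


C+T = 287.3120
B/(C+T) = 4.6759
log10(P) = 8.6570 - 4.6759 = 3.9811
P = 10^3.9811 = 9574.1589 mmHg

9574.1589 mmHg


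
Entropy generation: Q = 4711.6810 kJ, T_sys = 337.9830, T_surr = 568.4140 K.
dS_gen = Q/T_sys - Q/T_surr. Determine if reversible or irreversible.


dS_sys = 4711.6810/337.9830 = 13.9406 kJ/K
dS_surr = -4711.6810/568.4140 = -8.2892 kJ/K
dS_gen = 13.9406 - 8.2892 = 5.6514 kJ/K (irreversible)

dS_gen = 5.6514 kJ/K, irreversible


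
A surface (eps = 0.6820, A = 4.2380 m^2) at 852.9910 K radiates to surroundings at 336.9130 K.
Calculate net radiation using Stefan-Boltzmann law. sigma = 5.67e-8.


T^4 = 5.2939e+11
Tsurr^4 = 1.2885e+10
Q = 0.6820 * 5.67e-8 * 4.2380 * 5.1651e+11 = 84645.7900 W

84645.7900 W


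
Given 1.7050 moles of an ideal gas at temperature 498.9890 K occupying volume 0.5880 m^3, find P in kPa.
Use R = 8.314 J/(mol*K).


P = nRT/V = 1.7050 * 8.314 * 498.9890 / 0.5880
= 7073.3537 / 0.5880 = 12029.5131 Pa = 12.0295 kPa

12.0295 kPa


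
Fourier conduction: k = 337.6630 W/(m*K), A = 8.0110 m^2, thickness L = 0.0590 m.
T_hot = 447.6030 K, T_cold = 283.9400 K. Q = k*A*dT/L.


dT = 163.6630 K
Q = 337.6630 * 8.0110 * 163.6630 / 0.0590 = 7503583.2015 W

7503583.2015 W


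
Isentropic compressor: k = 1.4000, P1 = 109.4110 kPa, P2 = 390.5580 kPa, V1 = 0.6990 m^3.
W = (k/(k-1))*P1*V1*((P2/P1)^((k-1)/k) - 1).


(k-1)/k = 0.2857
(P2/P1)^exp = 1.4384
W = 3.5000 * 109.4110 * 0.6990 * (1.4384 - 1) = 117.3599 kJ

117.3599 kJ


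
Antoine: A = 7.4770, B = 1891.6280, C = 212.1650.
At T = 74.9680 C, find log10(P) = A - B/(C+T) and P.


C+T = 287.1330
B/(C+T) = 6.5880
log10(P) = 7.4770 - 6.5880 = 0.8890
P = 10^0.8890 = 7.7449 mmHg

7.7449 mmHg


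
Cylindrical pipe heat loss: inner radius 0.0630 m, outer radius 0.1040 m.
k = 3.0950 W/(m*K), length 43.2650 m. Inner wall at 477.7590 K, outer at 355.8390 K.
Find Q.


dT = 121.9200 K
ln(ro/ri) = 0.5013
Q = 2*pi*3.0950*43.2650*121.9200 / 0.5013 = 204640.9060 W

204640.9060 W


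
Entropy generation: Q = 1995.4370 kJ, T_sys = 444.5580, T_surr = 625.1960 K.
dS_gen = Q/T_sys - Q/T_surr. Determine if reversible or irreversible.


dS_sys = 1995.4370/444.5580 = 4.4886 kJ/K
dS_surr = -1995.4370/625.1960 = -3.1917 kJ/K
dS_gen = 4.4886 - 3.1917 = 1.2969 kJ/K (irreversible)

dS_gen = 1.2969 kJ/K, irreversible


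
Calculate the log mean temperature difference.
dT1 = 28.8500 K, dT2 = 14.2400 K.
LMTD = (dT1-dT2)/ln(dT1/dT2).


dT1/dT2 = 2.0260
ln(dT1/dT2) = 0.7061
LMTD = 14.6100 / 0.7061 = 20.6924 K

20.6924 K


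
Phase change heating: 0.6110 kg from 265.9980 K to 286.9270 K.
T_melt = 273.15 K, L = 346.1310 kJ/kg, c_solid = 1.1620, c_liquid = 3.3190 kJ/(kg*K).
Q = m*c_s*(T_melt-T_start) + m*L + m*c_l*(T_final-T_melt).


Q1 (sensible, solid) = 0.6110 * 1.1620 * 7.1520 = 5.0778 kJ
Q2 (latent) = 0.6110 * 346.1310 = 211.4860 kJ
Q3 (sensible, liquid) = 0.6110 * 3.3190 * 13.7770 = 27.9385 kJ
Q_total = 244.5023 kJ

244.5023 kJ


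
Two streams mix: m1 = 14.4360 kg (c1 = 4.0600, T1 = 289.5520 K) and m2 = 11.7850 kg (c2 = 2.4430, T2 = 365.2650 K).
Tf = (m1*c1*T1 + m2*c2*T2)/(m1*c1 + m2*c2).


num = 27486.9442
den = 87.4009
Tf = 314.4926 K

314.4926 K


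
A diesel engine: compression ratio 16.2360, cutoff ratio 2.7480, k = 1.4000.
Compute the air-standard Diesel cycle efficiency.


r^(k-1) = 3.0492
rc^k = 4.1174
eta = 0.5822 = 58.2235%

58.2235%


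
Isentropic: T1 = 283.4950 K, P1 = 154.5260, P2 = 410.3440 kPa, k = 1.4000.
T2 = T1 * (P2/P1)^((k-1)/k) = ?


(k-1)/k = 0.2857
(P2/P1)^exp = 1.3219
T2 = 283.4950 * 1.3219 = 374.7401 K

374.7401 K


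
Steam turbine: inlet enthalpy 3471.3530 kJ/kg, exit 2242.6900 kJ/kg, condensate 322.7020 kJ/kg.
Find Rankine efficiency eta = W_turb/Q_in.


W = 1228.6630 kJ/kg
Q_in = 3148.6510 kJ/kg
eta = 0.3902 = 39.0219%

eta = 39.0219%


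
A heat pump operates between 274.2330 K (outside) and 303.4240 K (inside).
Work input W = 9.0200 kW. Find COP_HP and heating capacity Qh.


COP = 303.4240 / 29.1910 = 10.3944
Qh = 10.3944 * 9.0200 = 93.7578 kW

COP = 10.3944, Qh = 93.7578 kW


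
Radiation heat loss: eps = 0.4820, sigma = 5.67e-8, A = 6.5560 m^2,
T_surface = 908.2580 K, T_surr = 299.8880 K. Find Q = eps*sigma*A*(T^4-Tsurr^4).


T^4 = 6.8051e+11
Tsurr^4 = 8.0879e+09
Q = 0.4820 * 5.67e-8 * 6.5560 * 6.7243e+11 = 120479.5838 W

120479.5838 W


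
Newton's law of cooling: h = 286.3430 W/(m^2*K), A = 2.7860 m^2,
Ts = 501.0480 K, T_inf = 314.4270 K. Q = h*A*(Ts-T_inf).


dT = 186.6210 K
Q = 286.3430 * 2.7860 * 186.6210 = 148877.2010 W

148877.2010 W


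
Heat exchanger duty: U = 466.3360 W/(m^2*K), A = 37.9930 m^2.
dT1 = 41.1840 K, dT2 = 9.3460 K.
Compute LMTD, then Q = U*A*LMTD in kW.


LMTD = 21.4672 K
Q = 466.3360 * 37.9930 * 21.4672 = 380344.7870 W = 380.3448 kW

380.3448 kW


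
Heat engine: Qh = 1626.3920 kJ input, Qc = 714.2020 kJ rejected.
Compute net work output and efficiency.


W = 1626.3920 - 714.2020 = 912.1900 kJ
eta = 912.1900 / 1626.3920 = 0.5609 = 56.0867%

W = 912.1900 kJ, eta = 56.0867%


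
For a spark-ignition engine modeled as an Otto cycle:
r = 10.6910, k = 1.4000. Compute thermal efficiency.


r^(k-1) = 2.5799
eta = 1 - 1/2.5799 = 0.6124 = 61.2392%

61.2392%


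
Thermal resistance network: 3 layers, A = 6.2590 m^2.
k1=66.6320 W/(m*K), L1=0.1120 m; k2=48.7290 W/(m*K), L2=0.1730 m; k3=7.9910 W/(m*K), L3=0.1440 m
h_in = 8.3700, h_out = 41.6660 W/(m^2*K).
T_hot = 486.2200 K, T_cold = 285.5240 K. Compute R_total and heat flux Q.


R_conv_in = 1/(8.3700*6.2590) = 0.0191
R_1 = 0.1120/(66.6320*6.2590) = 0.0003
R_2 = 0.1730/(48.7290*6.2590) = 0.0006
R_3 = 0.1440/(7.9910*6.2590) = 0.0029
R_conv_out = 1/(41.6660*6.2590) = 0.0038
R_total = 0.0266 K/W
Q = 200.6960 / 0.0266 = 7534.2513 W

R_total = 0.0266 K/W, Q = 7534.2513 W


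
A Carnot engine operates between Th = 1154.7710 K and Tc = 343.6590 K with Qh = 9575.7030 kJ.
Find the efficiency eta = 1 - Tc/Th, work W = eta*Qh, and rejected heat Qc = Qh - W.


eta = 1 - 343.6590/1154.7710 = 0.7024
W = 0.7024 * 9575.7030 = 6725.9808 kJ
Qc = 9575.7030 - 6725.9808 = 2849.7222 kJ

eta = 70.2401%, W = 6725.9808 kJ, Qc = 2849.7222 kJ


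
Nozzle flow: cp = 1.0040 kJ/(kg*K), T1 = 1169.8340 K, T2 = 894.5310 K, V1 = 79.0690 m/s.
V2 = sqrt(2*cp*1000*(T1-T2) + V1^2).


dT = 275.3030 K
2*cp*1000*dT = 552808.4240
V1^2 = 6251.9068
V2 = sqrt(559060.3308) = 747.7034 m/s

747.7034 m/s


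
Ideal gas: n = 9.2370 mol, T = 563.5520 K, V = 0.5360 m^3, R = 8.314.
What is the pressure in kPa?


P = nRT/V = 9.2370 * 8.314 * 563.5520 / 0.5360
= 43278.7750 / 0.5360 = 80743.9831 Pa = 80.7440 kPa

80.7440 kPa


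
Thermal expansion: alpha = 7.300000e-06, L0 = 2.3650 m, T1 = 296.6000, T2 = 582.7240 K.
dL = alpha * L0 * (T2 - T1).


dT = 286.1240 K
dL = 7.300000e-06 * 2.3650 * 286.1240 = 0.004940 m
L_final = 2.369940 m

dL = 0.004940 m


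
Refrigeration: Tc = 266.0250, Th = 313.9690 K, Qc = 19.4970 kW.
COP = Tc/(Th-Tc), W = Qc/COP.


COP = 266.0250 / 47.9440 = 5.5487
W = 19.4970 / 5.5487 = 3.5138 kW

COP = 5.5487, W = 3.5138 kW


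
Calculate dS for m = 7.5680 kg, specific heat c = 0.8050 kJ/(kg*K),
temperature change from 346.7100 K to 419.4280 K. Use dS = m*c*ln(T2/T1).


T2/T1 = 1.2097
ln(T2/T1) = 0.1904
dS = 7.5680 * 0.8050 * 0.1904 = 1.1600 kJ/K

1.1600 kJ/K


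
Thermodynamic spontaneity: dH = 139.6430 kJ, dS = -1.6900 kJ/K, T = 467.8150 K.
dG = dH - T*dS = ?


T*dS = 467.8150 * -1.6900 = -790.6073 kJ
dG = 139.6430 + 790.6073 = 930.2504 kJ (non-spontaneous)

dG = 930.2504 kJ, non-spontaneous


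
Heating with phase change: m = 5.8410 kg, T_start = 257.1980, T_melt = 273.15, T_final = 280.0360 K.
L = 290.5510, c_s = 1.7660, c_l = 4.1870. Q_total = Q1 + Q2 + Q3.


Q1 (sensible, solid) = 5.8410 * 1.7660 * 15.9520 = 164.5482 kJ
Q2 (latent) = 5.8410 * 290.5510 = 1697.1084 kJ
Q3 (sensible, liquid) = 5.8410 * 4.1870 * 6.8860 = 168.4059 kJ
Q_total = 2030.0624 kJ

2030.0624 kJ


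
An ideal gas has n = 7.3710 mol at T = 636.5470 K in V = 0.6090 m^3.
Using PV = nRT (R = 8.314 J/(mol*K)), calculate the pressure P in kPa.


P = nRT/V = 7.3710 * 8.314 * 636.5470 / 0.6090
= 39009.1877 / 0.6090 = 64054.4954 Pa = 64.0545 kPa

64.0545 kPa


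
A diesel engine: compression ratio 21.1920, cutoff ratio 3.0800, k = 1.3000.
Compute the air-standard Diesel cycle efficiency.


r^(k-1) = 2.4995
rc^k = 4.3163
eta = 0.5093 = 50.9317%

50.9317%


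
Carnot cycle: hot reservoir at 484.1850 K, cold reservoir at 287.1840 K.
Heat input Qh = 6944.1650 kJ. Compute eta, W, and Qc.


eta = 1 - 287.1840/484.1850 = 0.4069
W = 0.4069 * 6944.1650 = 2825.3817 kJ
Qc = 6944.1650 - 2825.3817 = 4118.7833 kJ

eta = 40.6871%, W = 2825.3817 kJ, Qc = 4118.7833 kJ


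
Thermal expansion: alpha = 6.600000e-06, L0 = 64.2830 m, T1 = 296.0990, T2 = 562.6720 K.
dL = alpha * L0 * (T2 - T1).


dT = 266.5730 K
dL = 6.600000e-06 * 64.2830 * 266.5730 = 0.113098 m
L_final = 64.396098 m

dL = 0.113098 m


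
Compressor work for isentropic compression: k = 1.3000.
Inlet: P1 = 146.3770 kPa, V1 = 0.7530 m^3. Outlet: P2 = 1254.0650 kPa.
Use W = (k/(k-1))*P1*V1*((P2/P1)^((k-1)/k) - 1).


(k-1)/k = 0.2308
(P2/P1)^exp = 1.6416
W = 4.3333 * 146.3770 * 0.7530 * (1.6416 - 1) = 306.4554 kJ

306.4554 kJ


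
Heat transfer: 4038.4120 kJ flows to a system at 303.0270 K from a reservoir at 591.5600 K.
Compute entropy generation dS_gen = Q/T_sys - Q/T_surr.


dS_sys = 4038.4120/303.0270 = 13.3269 kJ/K
dS_surr = -4038.4120/591.5600 = -6.8267 kJ/K
dS_gen = 13.3269 - 6.8267 = 6.5002 kJ/K (irreversible)

dS_gen = 6.5002 kJ/K, irreversible


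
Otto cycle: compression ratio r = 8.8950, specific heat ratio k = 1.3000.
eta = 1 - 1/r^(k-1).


r^(k-1) = 1.9264
eta = 1 - 1/1.9264 = 0.4809 = 48.0894%

48.0894%


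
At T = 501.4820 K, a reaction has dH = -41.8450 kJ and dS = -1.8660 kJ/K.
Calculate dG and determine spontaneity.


T*dS = 501.4820 * -1.8660 = -935.7654 kJ
dG = -41.8450 + 935.7654 = 893.9204 kJ (non-spontaneous)

dG = 893.9204 kJ, non-spontaneous


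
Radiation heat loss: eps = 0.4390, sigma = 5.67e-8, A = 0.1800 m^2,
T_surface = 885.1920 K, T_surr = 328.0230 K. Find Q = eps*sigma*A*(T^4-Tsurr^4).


T^4 = 6.1397e+11
Tsurr^4 = 1.1578e+10
Q = 0.4390 * 5.67e-8 * 0.1800 * 6.0240e+11 = 2698.9971 W

2698.9971 W


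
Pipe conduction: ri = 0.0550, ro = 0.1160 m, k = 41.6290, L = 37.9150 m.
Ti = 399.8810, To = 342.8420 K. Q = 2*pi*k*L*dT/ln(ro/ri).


dT = 57.0390 K
ln(ro/ri) = 0.7463
Q = 2*pi*41.6290*37.9150*57.0390 / 0.7463 = 758002.0650 W

758002.0650 W


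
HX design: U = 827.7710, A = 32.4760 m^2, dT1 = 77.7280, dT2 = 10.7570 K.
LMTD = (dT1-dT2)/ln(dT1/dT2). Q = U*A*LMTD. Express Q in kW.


LMTD = 33.8638 K
Q = 827.7710 * 32.4760 * 33.8638 = 910349.4777 W = 910.3495 kW

910.3495 kW


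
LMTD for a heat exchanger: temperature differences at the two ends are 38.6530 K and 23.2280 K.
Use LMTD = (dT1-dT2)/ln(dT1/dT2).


dT1/dT2 = 1.6641
ln(dT1/dT2) = 0.5093
LMTD = 15.4250 / 0.5093 = 30.2887 K

30.2887 K


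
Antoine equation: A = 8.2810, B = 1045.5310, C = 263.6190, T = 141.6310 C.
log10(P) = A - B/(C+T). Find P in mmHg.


C+T = 405.2500
B/(C+T) = 2.5800
log10(P) = 8.2810 - 2.5800 = 5.7010
P = 10^5.7010 = 502382.5507 mmHg

502382.5507 mmHg


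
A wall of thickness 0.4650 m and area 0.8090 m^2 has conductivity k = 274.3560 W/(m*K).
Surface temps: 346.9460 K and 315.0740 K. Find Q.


dT = 31.8720 K
Q = 274.3560 * 0.8090 * 31.8720 / 0.4650 = 15213.1570 W

15213.1570 W


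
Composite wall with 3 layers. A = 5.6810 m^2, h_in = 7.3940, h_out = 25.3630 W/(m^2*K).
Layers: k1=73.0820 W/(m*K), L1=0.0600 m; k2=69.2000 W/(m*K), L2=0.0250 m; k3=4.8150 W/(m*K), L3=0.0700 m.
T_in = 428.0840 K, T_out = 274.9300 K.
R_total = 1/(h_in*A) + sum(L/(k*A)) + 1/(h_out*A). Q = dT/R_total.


R_conv_in = 1/(7.3940*5.6810) = 0.0238
R_1 = 0.0600/(73.0820*5.6810) = 0.0001
R_2 = 0.0250/(69.2000*5.6810) = 6.3593e-05
R_3 = 0.0700/(4.8150*5.6810) = 0.0026
R_conv_out = 1/(25.3630*5.6810) = 0.0069
R_total = 0.0335 K/W
Q = 153.1540 / 0.0335 = 4569.8648 W

R_total = 0.0335 K/W, Q = 4569.8648 W


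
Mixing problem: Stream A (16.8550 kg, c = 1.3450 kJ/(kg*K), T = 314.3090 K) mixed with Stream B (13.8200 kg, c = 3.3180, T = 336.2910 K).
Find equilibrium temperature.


num = 22545.9203
den = 68.5247
Tf = 329.0187 K

329.0187 K


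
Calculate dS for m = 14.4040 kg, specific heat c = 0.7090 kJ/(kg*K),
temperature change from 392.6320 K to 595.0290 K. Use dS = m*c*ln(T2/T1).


T2/T1 = 1.5155
ln(T2/T1) = 0.4157
dS = 14.4040 * 0.7090 * 0.4157 = 4.2457 kJ/K

4.2457 kJ/K


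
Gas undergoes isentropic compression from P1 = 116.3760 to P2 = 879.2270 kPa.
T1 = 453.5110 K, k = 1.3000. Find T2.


(k-1)/k = 0.2308
(P2/P1)^exp = 1.5947
T2 = 453.5110 * 1.5947 = 723.1994 K

723.1994 K


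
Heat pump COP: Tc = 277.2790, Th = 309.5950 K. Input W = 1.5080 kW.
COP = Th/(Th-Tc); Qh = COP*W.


COP = 309.5950 / 32.3160 = 9.5802
Qh = 9.5802 * 1.5080 = 14.4470 kW

COP = 9.5802, Qh = 14.4470 kW


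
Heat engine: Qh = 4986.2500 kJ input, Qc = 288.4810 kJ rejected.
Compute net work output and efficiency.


W = 4986.2500 - 288.4810 = 4697.7690 kJ
eta = 4697.7690 / 4986.2500 = 0.9421 = 94.2145%

W = 4697.7690 kJ, eta = 94.2145%


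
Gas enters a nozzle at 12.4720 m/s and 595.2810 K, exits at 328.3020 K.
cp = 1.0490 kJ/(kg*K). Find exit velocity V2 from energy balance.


dT = 266.9790 K
2*cp*1000*dT = 560121.9420
V1^2 = 155.5508
V2 = sqrt(560277.4928) = 748.5169 m/s

748.5169 m/s


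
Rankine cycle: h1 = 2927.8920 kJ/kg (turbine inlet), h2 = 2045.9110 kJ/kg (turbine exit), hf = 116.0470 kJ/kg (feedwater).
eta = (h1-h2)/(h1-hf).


W = 881.9810 kJ/kg
Q_in = 2811.8450 kJ/kg
eta = 0.3137 = 31.3666%

eta = 31.3666%


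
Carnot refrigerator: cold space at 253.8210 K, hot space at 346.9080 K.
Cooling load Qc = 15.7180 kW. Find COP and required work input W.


COP = 253.8210 / 93.0870 = 2.7267
W = 15.7180 / 2.7267 = 5.7645 kW

COP = 2.7267, W = 5.7645 kW


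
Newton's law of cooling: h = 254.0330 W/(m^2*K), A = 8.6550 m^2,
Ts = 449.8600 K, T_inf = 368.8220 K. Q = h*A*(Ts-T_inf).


dT = 81.0380 K
Q = 254.0330 * 8.6550 * 81.0380 = 178174.6537 W

178174.6537 W


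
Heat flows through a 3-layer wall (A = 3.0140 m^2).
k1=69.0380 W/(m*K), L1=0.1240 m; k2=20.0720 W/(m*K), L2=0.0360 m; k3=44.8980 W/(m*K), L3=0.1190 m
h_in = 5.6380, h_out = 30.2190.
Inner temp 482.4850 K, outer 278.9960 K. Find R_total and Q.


R_conv_in = 1/(5.6380*3.0140) = 0.0588
R_1 = 0.1240/(69.0380*3.0140) = 0.0006
R_2 = 0.0360/(20.0720*3.0140) = 0.0006
R_3 = 0.1190/(44.8980*3.0140) = 0.0009
R_conv_out = 1/(30.2190*3.0140) = 0.0110
R_total = 0.0719 K/W
Q = 203.4890 / 0.0719 = 2830.2566 W

R_total = 0.0719 K/W, Q = 2830.2566 W


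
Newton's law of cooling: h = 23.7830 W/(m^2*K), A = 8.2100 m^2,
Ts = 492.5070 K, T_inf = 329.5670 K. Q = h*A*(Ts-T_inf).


dT = 162.9400 K
Q = 23.7830 * 8.2100 * 162.9400 = 31815.4086 W

31815.4086 W


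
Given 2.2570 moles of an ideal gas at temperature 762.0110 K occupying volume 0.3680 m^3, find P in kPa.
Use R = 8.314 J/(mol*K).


P = nRT/V = 2.2570 * 8.314 * 762.0110 / 0.3680
= 14298.9063 / 0.3680 = 38855.7236 Pa = 38.8557 kPa

38.8557 kPa


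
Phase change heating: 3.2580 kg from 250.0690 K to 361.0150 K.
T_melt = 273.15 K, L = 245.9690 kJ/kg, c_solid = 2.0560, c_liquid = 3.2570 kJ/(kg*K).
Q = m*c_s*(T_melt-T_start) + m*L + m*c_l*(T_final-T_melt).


Q1 (sensible, solid) = 3.2580 * 2.0560 * 23.0810 = 154.6069 kJ
Q2 (latent) = 3.2580 * 245.9690 = 801.3670 kJ
Q3 (sensible, liquid) = 3.2580 * 3.2570 * 87.8650 = 932.3624 kJ
Q_total = 1888.3363 kJ

1888.3363 kJ


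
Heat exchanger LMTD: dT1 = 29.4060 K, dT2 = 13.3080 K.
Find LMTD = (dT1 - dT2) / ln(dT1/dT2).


dT1/dT2 = 2.2096
ln(dT1/dT2) = 0.7928
LMTD = 16.0980 / 0.7928 = 20.3044 K

20.3044 K


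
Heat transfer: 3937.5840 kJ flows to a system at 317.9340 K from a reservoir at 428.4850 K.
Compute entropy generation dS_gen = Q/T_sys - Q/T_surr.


dS_sys = 3937.5840/317.9340 = 12.3849 kJ/K
dS_surr = -3937.5840/428.4850 = -9.1895 kJ/K
dS_gen = 12.3849 - 9.1895 = 3.1954 kJ/K (irreversible)

dS_gen = 3.1954 kJ/K, irreversible


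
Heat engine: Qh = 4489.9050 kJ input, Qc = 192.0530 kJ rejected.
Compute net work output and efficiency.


W = 4489.9050 - 192.0530 = 4297.8520 kJ
eta = 4297.8520 / 4489.9050 = 0.9572 = 95.7226%

W = 4297.8520 kJ, eta = 95.7226%


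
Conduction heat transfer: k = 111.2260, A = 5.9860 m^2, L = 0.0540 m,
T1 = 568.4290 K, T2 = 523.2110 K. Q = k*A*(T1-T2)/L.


dT = 45.2180 K
Q = 111.2260 * 5.9860 * 45.2180 / 0.0540 = 557520.2179 W

557520.2179 W


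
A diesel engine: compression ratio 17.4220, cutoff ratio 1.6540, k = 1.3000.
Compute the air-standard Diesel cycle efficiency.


r^(k-1) = 2.3568
rc^k = 1.9235
eta = 0.5391 = 53.9113%

53.9113%


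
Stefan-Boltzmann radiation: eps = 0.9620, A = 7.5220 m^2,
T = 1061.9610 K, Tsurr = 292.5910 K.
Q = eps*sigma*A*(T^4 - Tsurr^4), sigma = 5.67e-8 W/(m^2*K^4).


T^4 = 1.2718e+12
Tsurr^4 = 7.3290e+09
Q = 0.9620 * 5.67e-8 * 7.5220 * 1.2645e+12 = 518819.0075 W

518819.0075 W


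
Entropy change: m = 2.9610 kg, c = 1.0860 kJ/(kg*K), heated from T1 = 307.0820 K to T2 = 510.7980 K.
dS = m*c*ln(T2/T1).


T2/T1 = 1.6634
ln(T2/T1) = 0.5089
dS = 2.9610 * 1.0860 * 0.5089 = 1.6363 kJ/K

1.6363 kJ/K


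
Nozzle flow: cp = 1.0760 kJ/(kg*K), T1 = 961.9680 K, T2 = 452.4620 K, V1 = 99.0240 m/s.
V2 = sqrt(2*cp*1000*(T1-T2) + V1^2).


dT = 509.5060 K
2*cp*1000*dT = 1096456.9120
V1^2 = 9805.7526
V2 = sqrt(1106262.6646) = 1051.7902 m/s

1051.7902 m/s


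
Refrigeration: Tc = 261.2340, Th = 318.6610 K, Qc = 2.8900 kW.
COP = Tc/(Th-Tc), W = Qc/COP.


COP = 261.2340 / 57.4270 = 4.5490
W = 2.8900 / 4.5490 = 0.6353 kW

COP = 4.5490, W = 0.6353 kW


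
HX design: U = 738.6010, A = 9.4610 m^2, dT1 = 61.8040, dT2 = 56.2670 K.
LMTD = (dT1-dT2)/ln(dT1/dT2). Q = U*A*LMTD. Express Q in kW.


LMTD = 58.9922 K
Q = 738.6010 * 9.4610 * 58.9922 = 412231.8189 W = 412.2318 kW

412.2318 kW


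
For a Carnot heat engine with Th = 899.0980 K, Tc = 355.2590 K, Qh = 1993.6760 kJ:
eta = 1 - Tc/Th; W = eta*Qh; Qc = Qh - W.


eta = 1 - 355.2590/899.0980 = 0.6049
W = 0.6049 * 1993.6760 = 1205.9183 kJ
Qc = 1993.6760 - 1205.9183 = 787.7577 kJ

eta = 60.4872%, W = 1205.9183 kJ, Qc = 787.7577 kJ


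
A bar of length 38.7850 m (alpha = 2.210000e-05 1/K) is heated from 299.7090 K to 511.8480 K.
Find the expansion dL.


dT = 212.1390 K
dL = 2.210000e-05 * 38.7850 * 212.1390 = 0.181835 m
L_final = 38.966835 m

dL = 0.181835 m


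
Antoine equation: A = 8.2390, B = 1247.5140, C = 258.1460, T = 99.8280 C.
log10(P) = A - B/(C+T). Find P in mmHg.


C+T = 357.9740
B/(C+T) = 3.4849
log10(P) = 8.2390 - 3.4849 = 4.7541
P = 10^4.7541 = 56763.7302 mmHg

56763.7302 mmHg


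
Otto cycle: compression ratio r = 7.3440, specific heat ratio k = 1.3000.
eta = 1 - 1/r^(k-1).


r^(k-1) = 1.8188
eta = 1 - 1/1.8188 = 0.4502 = 45.0180%

45.0180%


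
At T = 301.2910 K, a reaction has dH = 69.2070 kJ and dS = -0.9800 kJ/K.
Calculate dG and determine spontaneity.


T*dS = 301.2910 * -0.9800 = -295.2652 kJ
dG = 69.2070 + 295.2652 = 364.4722 kJ (non-spontaneous)

dG = 364.4722 kJ, non-spontaneous


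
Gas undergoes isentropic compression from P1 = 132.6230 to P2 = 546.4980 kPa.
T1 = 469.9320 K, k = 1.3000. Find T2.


(k-1)/k = 0.2308
(P2/P1)^exp = 1.3865
T2 = 469.9320 * 1.3865 = 651.5550 K

651.5550 K


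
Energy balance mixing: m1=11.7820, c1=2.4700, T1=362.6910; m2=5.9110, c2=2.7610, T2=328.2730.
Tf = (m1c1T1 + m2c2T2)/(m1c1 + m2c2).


num = 15912.3710
den = 45.4218
Tf = 350.3245 K

350.3245 K


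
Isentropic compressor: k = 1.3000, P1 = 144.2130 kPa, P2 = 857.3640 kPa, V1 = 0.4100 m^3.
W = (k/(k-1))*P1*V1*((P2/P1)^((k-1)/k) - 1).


(k-1)/k = 0.2308
(P2/P1)^exp = 1.5089
W = 4.3333 * 144.2130 * 0.4100 * (1.5089 - 1) = 130.3825 kJ

130.3825 kJ


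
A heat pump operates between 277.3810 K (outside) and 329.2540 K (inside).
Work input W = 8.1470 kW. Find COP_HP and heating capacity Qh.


COP = 329.2540 / 51.8730 = 6.3473
Qh = 6.3473 * 8.1470 = 51.7115 kW

COP = 6.3473, Qh = 51.7115 kW


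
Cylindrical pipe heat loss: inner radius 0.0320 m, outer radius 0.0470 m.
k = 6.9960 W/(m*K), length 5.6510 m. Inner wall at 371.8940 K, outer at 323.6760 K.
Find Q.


dT = 48.2180 K
ln(ro/ri) = 0.3844
Q = 2*pi*6.9960*5.6510*48.2180 / 0.3844 = 31157.8565 W

31157.8565 W


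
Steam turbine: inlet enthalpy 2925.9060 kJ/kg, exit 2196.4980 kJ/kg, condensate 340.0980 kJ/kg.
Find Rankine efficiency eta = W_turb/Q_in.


W = 729.4080 kJ/kg
Q_in = 2585.8080 kJ/kg
eta = 0.2821 = 28.2081%

eta = 28.2081%


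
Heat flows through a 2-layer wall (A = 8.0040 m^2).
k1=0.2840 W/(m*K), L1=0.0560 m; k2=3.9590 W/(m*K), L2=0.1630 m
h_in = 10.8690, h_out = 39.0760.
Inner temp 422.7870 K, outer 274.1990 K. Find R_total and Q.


R_conv_in = 1/(10.8690*8.0040) = 0.0115
R_1 = 0.0560/(0.2840*8.0040) = 0.0246
R_2 = 0.1630/(3.9590*8.0040) = 0.0051
R_conv_out = 1/(39.0760*8.0040) = 0.0032
R_total = 0.0445 K/W
Q = 148.5880 / 0.0445 = 3341.1851 W

R_total = 0.0445 K/W, Q = 3341.1851 W


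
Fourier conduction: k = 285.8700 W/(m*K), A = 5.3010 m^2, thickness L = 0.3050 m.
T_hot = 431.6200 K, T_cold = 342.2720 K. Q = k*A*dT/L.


dT = 89.3480 K
Q = 285.8700 * 5.3010 * 89.3480 / 0.3050 = 443926.8182 W

443926.8182 W


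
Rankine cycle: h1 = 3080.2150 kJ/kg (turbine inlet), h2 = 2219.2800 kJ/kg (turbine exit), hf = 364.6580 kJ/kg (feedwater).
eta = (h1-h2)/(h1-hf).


W = 860.9350 kJ/kg
Q_in = 2715.5570 kJ/kg
eta = 0.3170 = 31.7038%

eta = 31.7038%


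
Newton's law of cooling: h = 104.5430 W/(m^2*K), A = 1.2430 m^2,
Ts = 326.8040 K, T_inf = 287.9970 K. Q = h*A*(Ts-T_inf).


dT = 38.8070 K
Q = 104.5430 * 1.2430 * 38.8070 = 5042.8512 W

5042.8512 W


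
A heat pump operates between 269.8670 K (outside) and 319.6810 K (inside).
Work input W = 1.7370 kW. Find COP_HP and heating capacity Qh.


COP = 319.6810 / 49.8140 = 6.4175
Qh = 6.4175 * 1.7370 = 11.1472 kW

COP = 6.4175, Qh = 11.1472 kW


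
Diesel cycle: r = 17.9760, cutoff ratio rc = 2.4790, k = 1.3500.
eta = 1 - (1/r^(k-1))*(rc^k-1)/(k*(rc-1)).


r^(k-1) = 2.7488
rc^k = 3.4062
eta = 0.5616 = 56.1579%

56.1579%


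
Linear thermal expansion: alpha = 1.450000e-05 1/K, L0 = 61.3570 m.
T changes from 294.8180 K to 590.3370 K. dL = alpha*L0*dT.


dT = 295.5190 K
dL = 1.450000e-05 * 61.3570 * 295.5190 = 0.262916 m
L_final = 61.619916 m

dL = 0.262916 m


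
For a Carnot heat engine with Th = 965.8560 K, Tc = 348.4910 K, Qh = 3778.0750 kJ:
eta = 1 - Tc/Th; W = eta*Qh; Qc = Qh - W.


eta = 1 - 348.4910/965.8560 = 0.6392
W = 0.6392 * 3778.0750 = 2414.9058 kJ
Qc = 3778.0750 - 2414.9058 = 1363.1692 kJ

eta = 63.9189%, W = 2414.9058 kJ, Qc = 1363.1692 kJ


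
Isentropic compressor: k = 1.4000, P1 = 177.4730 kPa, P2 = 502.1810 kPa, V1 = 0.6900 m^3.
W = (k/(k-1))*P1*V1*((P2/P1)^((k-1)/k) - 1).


(k-1)/k = 0.2857
(P2/P1)^exp = 1.3461
W = 3.5000 * 177.4730 * 0.6900 * (1.3461 - 1) = 148.3213 kJ

148.3213 kJ


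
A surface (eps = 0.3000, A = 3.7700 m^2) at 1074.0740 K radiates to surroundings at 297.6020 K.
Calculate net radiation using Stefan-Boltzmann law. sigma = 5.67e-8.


T^4 = 1.3309e+12
Tsurr^4 = 7.8441e+09
Q = 0.3000 * 5.67e-8 * 3.7700 * 1.3230e+12 = 84842.8395 W

84842.8395 W


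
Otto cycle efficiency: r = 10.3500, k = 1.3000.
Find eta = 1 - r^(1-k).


r^(k-1) = 2.0160
eta = 1 - 1/2.0160 = 0.5040 = 50.3959%

50.3959%


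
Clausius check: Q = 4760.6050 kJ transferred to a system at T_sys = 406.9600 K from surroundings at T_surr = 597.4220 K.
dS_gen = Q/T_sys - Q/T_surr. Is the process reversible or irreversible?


dS_sys = 4760.6050/406.9600 = 11.6980 kJ/K
dS_surr = -4760.6050/597.4220 = -7.9686 kJ/K
dS_gen = 11.6980 - 7.9686 = 3.7294 kJ/K (irreversible)

dS_gen = 3.7294 kJ/K, irreversible


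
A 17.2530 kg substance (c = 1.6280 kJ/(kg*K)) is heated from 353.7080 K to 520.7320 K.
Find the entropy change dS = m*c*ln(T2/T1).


T2/T1 = 1.4722
ln(T2/T1) = 0.3868
dS = 17.2530 * 1.6280 * 0.3868 = 10.8634 kJ/K

10.8634 kJ/K


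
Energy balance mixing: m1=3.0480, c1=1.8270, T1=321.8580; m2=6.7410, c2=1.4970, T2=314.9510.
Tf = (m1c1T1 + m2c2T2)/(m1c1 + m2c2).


num = 4970.5871
den = 15.6600
Tf = 317.4071 K

317.4071 K


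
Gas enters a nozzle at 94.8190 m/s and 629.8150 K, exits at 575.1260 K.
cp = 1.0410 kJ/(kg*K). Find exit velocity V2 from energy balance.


dT = 54.6890 K
2*cp*1000*dT = 113862.4980
V1^2 = 8990.6428
V2 = sqrt(122853.1408) = 350.5041 m/s

350.5041 m/s


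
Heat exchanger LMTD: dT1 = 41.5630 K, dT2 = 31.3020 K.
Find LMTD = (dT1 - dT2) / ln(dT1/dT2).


dT1/dT2 = 1.3278
ln(dT1/dT2) = 0.2835
LMTD = 10.2610 / 0.2835 = 36.1904 K

36.1904 K


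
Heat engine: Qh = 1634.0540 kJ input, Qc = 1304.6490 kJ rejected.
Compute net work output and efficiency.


W = 1634.0540 - 1304.6490 = 329.4050 kJ
eta = 329.4050 / 1634.0540 = 0.2016 = 20.1588%

W = 329.4050 kJ, eta = 20.1588%


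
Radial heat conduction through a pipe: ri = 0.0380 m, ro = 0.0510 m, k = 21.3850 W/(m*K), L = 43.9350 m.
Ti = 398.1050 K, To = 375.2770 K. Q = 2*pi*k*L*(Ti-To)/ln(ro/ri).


dT = 22.8280 K
ln(ro/ri) = 0.2942
Q = 2*pi*21.3850*43.9350*22.8280 / 0.2942 = 458001.2713 W

458001.2713 W
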